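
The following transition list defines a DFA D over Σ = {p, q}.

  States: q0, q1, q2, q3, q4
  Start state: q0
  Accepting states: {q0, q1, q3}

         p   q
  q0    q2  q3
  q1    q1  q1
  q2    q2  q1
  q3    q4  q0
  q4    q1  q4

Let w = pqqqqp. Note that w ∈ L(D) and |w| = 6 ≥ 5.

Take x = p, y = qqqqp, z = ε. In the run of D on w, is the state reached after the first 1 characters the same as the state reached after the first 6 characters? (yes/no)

Run of D on the first 6 characters of w = p q q q q p:
  step 0: q0  (start)
  step 1: q2  (read p: q0→q2)
  step 2: q1  (read q: q2→q1)
  step 3: q1  (read q: q1→q1)
  step 4: q1  (read q: q1→q1)
  step 5: q1  (read q: q1→q1)
  step 6: q1  (read p: q1→q1)

After x (step 1): q2. After xy (step 6): q1.
They differ (q2 ≠ q1), so y is not a cycle from the state after x; this split is not the one the pumping-lemma construction produces, and pumping y need not keep the string in L(D).

no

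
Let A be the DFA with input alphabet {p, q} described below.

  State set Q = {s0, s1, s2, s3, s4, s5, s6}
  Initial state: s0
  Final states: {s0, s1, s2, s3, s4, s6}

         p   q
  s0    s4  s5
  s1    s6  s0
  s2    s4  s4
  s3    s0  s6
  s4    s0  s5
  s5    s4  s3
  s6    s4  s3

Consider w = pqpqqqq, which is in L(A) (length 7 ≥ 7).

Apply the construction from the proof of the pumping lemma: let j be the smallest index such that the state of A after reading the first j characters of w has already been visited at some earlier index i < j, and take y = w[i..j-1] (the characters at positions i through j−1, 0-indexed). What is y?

Run of A on w = p q p q q q q:
  step 0: s0  (start)
  step 1: s4  (read p: s0→s4)
  step 2: s5  (read q: s4→s5)
  step 3: s4  (read p: s5→s4)   ← first repeat (s4 seen earlier)
  step 4: s5  (read q: s4→s5)
  step 5: s3  (read q: s5→s3)
  step 6: s6  (read q: s3→s6)
  step 7: s3  (read q: s6→s3)

So i = 1, j = 3, giving x = w[0:1] = p, y = w[1:3] = qp, z = w[3:7] = qqqq.
Check: |xy| = 3 ≤ 7 and |y| = 2 ≥ 1. Reading y takes A from s4 back to s4, so every xyⁱz is accepted.
The DFA has 7 states, so the proof of the pumping lemma guarantees a repeated state among the first 7+1 visited; the segment between the two visits is the pumpable y.

qp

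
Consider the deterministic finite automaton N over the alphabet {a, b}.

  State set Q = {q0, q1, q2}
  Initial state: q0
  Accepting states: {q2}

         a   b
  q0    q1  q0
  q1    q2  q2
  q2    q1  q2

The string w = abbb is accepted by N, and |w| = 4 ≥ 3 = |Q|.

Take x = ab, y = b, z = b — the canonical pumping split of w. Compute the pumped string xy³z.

abbbbb

xy^3z = ab·b·b·b·b = abbbbb.
Reading y = b takes N from q2 back to q2, so after x·y·y·y the machine is still in q2, and z then leads to the accepting state q2. Hence abbbbb ∈ L(N).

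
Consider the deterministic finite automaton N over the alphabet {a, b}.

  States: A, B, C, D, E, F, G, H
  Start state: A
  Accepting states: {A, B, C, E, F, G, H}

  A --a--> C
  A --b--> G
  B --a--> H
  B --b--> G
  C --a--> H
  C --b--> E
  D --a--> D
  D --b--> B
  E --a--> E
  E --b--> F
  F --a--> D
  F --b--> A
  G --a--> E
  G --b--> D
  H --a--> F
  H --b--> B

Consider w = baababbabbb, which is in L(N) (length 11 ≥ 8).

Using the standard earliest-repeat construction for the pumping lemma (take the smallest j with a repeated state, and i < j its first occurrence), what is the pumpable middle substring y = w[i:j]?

a

State sequence: A -b-> G -a-> E -a-> E -b-> F -a-> D -b-> B -b-> G -a-> E -b-> F -b-> A -b-> G
First repeat at step 3: E was already visited.

So i = 2, j = 3, giving x = w[0:2] = ba, y = w[2:3] = a, z = w[3:11] = babbabbb.
Check: |xy| = 3 ≤ 8 and |y| = 1 ≥ 1. Reading y takes N from E back to E, so every xyⁱz is accepted.
The DFA has 8 states, so the proof of the pumping lemma guarantees a repeated state among the first 8+1 visited; the segment between the two visits is the pumpable y.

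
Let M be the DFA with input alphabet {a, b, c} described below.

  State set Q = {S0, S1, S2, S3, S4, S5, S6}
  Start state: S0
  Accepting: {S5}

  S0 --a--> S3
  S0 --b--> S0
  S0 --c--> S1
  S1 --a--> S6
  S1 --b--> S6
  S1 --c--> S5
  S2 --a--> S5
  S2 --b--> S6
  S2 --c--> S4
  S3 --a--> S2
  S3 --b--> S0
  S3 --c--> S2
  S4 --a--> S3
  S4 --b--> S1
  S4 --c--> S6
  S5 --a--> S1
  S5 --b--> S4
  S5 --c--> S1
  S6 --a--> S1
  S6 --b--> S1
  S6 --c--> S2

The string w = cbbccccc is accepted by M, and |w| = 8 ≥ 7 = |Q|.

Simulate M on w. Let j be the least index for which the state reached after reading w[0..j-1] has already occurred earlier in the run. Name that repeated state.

S1

Run of M on w = c b b c c c c c:
  step 0: S0  (start)
  step 1: S1  (read c: S0→S1)
  step 2: S6  (read b: S1→S6)
  step 3: S1  (read b: S6→S1)   ← first repeat (S1 seen earlier)
  step 4: S5  (read c: S1→S5)
  step 5: S1  (read c: S5→S1)
  step 6: S5  (read c: S1→S5)
  step 7: S1  (read c: S5→S1)
  step 8: S5  (read c: S1→S5)

The earliest repeat is at step j = 3: M is in S1, which it already visited at step i = 1.
Pumping length from the standard proof: p = 7 (the number of states). The repeated state found above gives |xy| = j ≤ 7 and |y| = j − i ≥ 1.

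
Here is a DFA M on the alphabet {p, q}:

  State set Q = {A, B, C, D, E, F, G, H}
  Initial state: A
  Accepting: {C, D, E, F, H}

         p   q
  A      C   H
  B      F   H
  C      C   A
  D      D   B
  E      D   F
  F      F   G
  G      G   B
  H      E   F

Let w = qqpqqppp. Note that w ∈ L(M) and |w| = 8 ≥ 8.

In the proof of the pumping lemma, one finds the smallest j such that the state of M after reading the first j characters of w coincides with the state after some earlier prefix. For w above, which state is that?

Run of M on w = q q p q q p p p:
  step 0: A  (start)
  step 1: H  (read q: A→H)
  step 2: F  (read q: H→F)
  step 3: F  (read p: F→F)   ← first repeat (F seen earlier)
  step 4: G  (read q: F→G)
  step 5: B  (read q: G→B)
  step 6: F  (read p: B→F)
  step 7: F  (read p: F→F)
  step 8: F  (read p: F→F)

The earliest repeat is at step j = 3: M is in F, which it already visited at step i = 2.

F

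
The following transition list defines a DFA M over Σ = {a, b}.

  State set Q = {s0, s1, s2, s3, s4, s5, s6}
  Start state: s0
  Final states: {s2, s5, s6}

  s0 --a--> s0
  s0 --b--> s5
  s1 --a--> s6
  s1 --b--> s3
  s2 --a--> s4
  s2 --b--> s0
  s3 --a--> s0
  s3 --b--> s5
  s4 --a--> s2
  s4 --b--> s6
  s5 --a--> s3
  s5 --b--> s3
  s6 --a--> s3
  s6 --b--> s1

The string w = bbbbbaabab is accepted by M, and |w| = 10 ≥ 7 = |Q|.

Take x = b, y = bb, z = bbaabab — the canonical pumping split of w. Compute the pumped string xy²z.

xy^2z = b·bb·bb·bbaabab = bbbbbbbaabab.
Reading y = bb takes M from s5 back to s5, so after x·y·y the machine is still in s5, and z then leads to the accepting state s5. Hence bbbbbbbaabab ∈ L(M).

bbbbbbbaabab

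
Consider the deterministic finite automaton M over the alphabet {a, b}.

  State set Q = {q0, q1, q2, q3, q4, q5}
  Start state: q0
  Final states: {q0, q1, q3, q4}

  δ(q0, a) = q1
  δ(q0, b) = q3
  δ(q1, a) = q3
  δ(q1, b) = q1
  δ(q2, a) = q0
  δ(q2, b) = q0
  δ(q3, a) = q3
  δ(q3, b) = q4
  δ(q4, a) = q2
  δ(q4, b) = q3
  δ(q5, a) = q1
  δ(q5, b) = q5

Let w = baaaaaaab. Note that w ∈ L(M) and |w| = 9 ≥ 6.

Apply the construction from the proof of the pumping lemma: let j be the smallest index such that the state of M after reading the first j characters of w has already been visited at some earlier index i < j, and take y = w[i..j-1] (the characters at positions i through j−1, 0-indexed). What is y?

a

Run of M on w = b a a a a a a a b:
  step 0: q0  (start)
  step 1: q3  (read b: q0→q3)
  step 2: q3  (read a: q3→q3)   ← first repeat (q3 seen earlier)
  step 3: q3  (read a: q3→q3)
  step 4: q3  (read a: q3→q3)
  step 5: q3  (read a: q3→q3)
  step 6: q3  (read a: q3→q3)
  step 7: q3  (read a: q3→q3)
  step 8: q3  (read a: q3→q3)
  step 9: q4  (read b: q3→q4)

So i = 1, j = 2, giving x = w[0:1] = b, y = w[1:2] = a, z = w[2:9] = aaaaaab.
Check: |xy| = 2 ≤ 6 and |y| = 1 ≥ 1. Reading y takes M from q3 back to q3, so every xyⁱz is accepted.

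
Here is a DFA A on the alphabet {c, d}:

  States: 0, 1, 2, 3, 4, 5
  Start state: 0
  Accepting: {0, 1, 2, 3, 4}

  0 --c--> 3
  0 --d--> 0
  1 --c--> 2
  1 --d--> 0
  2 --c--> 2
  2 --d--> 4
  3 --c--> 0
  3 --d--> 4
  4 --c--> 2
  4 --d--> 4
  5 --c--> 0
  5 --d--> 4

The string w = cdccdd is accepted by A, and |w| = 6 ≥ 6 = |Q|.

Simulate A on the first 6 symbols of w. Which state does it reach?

Run of A on the first 6 characters of w = c d c c d d:
  step 0: 0  (start)
  step 1: 3  (read c: 0→3)
  step 2: 4  (read d: 3→4)
  step 3: 2  (read c: 4→2)
  step 4: 2  (read c: 2→2)
  step 5: 4  (read d: 2→4)
  step 6: 4  (read d: 4→4)

After reading 6 characters, A is in state 4.
(This kind of state-tracing is the core of the pumping-lemma construction: with 6 states, pigeonhole forces a repeat within the first 6 steps.)

4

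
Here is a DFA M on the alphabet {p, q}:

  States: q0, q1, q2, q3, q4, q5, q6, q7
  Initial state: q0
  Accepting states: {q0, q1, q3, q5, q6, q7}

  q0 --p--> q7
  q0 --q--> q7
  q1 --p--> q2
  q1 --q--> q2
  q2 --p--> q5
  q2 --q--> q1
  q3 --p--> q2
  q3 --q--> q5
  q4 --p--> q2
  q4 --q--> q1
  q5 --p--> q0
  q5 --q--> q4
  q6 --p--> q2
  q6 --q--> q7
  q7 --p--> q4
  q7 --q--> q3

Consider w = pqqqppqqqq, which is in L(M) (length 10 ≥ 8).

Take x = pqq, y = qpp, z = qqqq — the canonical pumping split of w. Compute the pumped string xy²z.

pqqqppqppqqqq

xy^2z = pqq·qpp·qpp·qqqq = pqqqppqppqqqq.
Reading y = qpp takes M from q5 back to q5, so after x·y·y the machine is still in q5, and z then leads to the accepting state q1. Hence pqqqppqppqqqq ∈ L(M).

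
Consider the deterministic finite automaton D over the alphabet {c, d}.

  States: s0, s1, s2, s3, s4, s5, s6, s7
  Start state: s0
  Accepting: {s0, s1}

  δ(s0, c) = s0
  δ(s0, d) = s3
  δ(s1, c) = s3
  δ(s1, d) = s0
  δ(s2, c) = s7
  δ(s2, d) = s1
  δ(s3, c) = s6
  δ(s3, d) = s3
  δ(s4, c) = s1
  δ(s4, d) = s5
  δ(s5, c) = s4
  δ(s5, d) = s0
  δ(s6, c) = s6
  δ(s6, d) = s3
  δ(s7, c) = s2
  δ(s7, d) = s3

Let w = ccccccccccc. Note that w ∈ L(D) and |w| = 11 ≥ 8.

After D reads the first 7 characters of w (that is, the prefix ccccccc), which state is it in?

Run of D on the first 7 characters of w = c c c c c c c:
  step 0: s0  (start)
  step 1: s0  (read c: s0→s0)
  step 2: s0  (read c: s0→s0)
  step 3: s0  (read c: s0→s0)
  step 4: s0  (read c: s0→s0)
  step 5: s0  (read c: s0→s0)
  step 6: s0  (read c: s0→s0)
  step 7: s0  (read c: s0→s0)

After reading 7 characters, D is in state s0.
(This kind of state-tracing is the core of the pumping-lemma construction: with 8 states, pigeonhole forces a repeat within the first 8 steps.)

s0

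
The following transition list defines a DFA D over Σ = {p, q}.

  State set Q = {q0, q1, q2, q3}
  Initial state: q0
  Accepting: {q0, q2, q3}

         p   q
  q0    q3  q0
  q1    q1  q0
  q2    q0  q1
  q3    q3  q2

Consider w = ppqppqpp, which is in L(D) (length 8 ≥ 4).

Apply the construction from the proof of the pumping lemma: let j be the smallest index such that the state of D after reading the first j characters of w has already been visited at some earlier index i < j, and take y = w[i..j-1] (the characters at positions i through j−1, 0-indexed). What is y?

State sequence: q0 -p-> q3 -p-> q3 -q-> q2 -p-> q0 -p-> q3 -q-> q2 -p-> q0 -p-> q3
First repeat at step 2: q3 was already visited.

So i = 1, j = 2, giving x = w[0:1] = p, y = w[1:2] = p, z = w[2:8] = qppqpp.
Check: |xy| = 2 ≤ 4 and |y| = 1 ≥ 1. Reading y takes D from q3 back to q3, so every xyⁱz is accepted.
Pumping length from the standard proof: p = 4 (the number of states). The repeated state found above gives |xy| = j ≤ 4 and |y| = j − i ≥ 1.

p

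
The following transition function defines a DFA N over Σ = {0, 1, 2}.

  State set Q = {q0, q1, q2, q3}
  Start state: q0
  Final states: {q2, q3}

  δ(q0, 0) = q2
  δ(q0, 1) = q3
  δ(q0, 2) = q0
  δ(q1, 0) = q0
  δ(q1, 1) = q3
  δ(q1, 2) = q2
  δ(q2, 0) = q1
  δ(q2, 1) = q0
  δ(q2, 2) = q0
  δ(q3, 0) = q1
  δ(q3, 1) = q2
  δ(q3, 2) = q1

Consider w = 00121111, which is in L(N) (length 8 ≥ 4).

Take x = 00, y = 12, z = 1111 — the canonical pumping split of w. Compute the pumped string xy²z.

xy^2z = 00·12·12·1111 = 0012121111.
Reading y = 12 takes N from q1 back to q1, so after x·y·y the machine is still in q1, and z then leads to the accepting state q3. Hence 0012121111 ∈ L(N).

0012121111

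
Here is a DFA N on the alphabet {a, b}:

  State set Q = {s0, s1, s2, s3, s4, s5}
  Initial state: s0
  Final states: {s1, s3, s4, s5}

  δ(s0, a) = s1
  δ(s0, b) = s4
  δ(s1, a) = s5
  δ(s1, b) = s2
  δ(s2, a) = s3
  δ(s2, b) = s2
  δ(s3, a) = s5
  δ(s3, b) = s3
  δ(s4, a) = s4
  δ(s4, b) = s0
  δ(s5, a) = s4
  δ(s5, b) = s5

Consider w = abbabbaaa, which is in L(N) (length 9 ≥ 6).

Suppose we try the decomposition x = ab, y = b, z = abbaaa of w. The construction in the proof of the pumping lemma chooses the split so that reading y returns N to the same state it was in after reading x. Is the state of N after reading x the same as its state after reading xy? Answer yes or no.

yes

Run of N on the first 3 characters of w = a b b:
  step 0: s0  (start)
  step 1: s1  (read a: s0→s1)
  step 2: s2  (read b: s1→s2)
  step 3: s2  (read b: s2→s2)

After x (step 2): s2. After xy (step 3): s2.
They match, so y = b drives N around a cycle from s2 back to itself; pumping y any number of times keeps N in s2 before reading z, and xyⁱz ∈ L(N) for every i ≥ 0.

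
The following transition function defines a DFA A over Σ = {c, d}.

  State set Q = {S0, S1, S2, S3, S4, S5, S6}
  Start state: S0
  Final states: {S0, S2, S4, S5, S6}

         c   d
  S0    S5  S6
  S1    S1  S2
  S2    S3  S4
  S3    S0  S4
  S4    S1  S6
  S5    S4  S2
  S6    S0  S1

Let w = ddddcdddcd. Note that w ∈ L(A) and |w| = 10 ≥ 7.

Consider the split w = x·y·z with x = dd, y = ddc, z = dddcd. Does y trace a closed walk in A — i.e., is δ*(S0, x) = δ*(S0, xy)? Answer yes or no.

State sequence: S0 -d-> S6 -d-> S1 -d-> S2 -d-> S4 -c-> S1

After x (step 2): S1. After xy (step 5): S1.
They match, so y = ddc drives A around a cycle from S1 back to itself; pumping y any number of times keeps A in S1 before reading z, and xyⁱz ∈ L(A) for every i ≥ 0.

yes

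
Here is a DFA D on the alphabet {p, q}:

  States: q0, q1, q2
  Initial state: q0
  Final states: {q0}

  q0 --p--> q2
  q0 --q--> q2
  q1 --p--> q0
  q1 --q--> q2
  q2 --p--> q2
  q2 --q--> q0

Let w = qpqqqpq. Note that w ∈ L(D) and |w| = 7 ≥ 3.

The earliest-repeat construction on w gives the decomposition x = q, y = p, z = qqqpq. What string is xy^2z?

xy^2z = q·p·p·qqqpq = qppqqqpq.
Reading y = p takes D from q2 back to q2, so after x·y·y the machine is still in q2, and z then leads to the accepting state q0. Hence qppqqqpq ∈ L(D).

qppqqqpq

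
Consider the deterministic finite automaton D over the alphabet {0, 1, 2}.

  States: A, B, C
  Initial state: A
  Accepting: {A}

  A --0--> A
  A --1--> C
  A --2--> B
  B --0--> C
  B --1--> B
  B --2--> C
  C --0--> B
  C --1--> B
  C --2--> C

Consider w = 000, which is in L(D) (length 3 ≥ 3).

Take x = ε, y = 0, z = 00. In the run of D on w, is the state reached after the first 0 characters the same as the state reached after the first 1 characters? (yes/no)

yes

Run of D on the first 1 characters of w = 0:
  step 0: A  (start)
  step 1: A  (read 0: A→A)

After x (step 0): A. After xy (step 1): A.
They match, so y = 0 drives D around a cycle from A back to itself; pumping y any number of times keeps D in A before reading z, and xyⁱz ∈ L(D) for every i ≥ 0.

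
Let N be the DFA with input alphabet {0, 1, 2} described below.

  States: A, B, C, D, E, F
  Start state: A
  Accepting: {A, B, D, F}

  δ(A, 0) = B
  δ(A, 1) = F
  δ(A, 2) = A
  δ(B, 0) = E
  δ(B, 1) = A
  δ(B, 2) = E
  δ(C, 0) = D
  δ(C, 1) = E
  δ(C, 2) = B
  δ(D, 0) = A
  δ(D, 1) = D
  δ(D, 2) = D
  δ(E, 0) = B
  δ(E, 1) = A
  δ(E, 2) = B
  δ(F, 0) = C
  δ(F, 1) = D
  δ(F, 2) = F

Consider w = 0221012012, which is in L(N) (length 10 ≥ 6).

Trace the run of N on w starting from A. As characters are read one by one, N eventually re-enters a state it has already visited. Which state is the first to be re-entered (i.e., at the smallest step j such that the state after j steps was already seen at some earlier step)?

State sequence: A -0-> B -2-> E -2-> B -1-> A -0-> B -1-> A -2-> A -0-> B -1-> A -2-> A
First repeat at step 3: B was already visited.

The earliest repeat is at step j = 3: N is in B, which it already visited at step i = 1.

B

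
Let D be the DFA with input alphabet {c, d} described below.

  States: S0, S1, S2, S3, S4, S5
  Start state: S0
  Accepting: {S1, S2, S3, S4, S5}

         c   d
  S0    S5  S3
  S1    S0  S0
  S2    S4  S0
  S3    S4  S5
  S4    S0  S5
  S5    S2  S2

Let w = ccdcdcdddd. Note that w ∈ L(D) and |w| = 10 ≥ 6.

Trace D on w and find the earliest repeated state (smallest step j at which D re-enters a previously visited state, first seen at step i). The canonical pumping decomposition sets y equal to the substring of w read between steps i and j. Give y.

Run of D on w = c c d c d c d d d d:
  step 0: S0  (start)
  step 1: S5  (read c: S0→S5)
  step 2: S2  (read c: S5→S2)
  step 3: S0  (read d: S2→S0)   ← first repeat (S0 seen earlier)
  step 4: S5  (read c: S0→S5)
  step 5: S2  (read d: S5→S2)
  step 6: S4  (read c: S2→S4)
  step 7: S5  (read d: S4→S5)
  step 8: S2  (read d: S5→S2)
  step 9: S0  (read d: S2→S0)
  step 10: S3  (read d: S0→S3)

So i = 0, j = 3, giving x = w[0:0] = ε, y = w[0:3] = ccd, z = w[3:10] = cdcdddd.
Check: |xy| = 3 ≤ 6 and |y| = 3 ≥ 1. Reading y takes D from S0 back to S0, so every xyⁱz is accepted.

ccd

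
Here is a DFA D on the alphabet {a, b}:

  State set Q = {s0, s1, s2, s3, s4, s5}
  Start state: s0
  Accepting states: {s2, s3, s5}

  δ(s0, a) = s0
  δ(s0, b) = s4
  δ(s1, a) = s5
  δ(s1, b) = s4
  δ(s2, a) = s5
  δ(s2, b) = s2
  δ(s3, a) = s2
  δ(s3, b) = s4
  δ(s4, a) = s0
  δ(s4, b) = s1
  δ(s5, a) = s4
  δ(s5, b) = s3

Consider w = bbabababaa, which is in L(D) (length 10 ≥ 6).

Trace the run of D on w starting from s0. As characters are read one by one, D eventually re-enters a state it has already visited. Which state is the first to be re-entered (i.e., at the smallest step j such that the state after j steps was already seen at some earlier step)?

s2

State sequence: s0 -b-> s4 -b-> s1 -a-> s5 -b-> s3 -a-> s2 -b-> s2 -a-> s5 -b-> s3 -a-> s2 -a-> s5
First repeat at step 6: s2 was already visited.

The earliest repeat is at step j = 6: D is in s2, which it already visited at step i = 5.
With |Q| = 6, pigeonhole forces a state repeat no later than step 6; the substring read between the first and second visits to that state can be pumped.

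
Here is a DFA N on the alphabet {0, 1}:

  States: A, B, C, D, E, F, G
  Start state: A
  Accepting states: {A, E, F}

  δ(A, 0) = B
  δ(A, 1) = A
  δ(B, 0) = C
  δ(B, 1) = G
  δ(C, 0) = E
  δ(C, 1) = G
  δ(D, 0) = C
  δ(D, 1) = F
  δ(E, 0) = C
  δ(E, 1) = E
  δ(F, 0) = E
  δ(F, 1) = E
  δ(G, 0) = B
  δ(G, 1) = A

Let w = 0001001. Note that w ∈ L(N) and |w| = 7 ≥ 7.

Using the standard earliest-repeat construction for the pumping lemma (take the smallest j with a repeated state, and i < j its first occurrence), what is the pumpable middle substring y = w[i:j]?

State sequence: A -0-> B -0-> C -0-> E -1-> E -0-> C -0-> E -1-> E
First repeat at step 4: E was already visited.

So i = 3, j = 4, giving x = w[0:3] = 000, y = w[3:4] = 1, z = w[4:7] = 001.
Check: |xy| = 4 ≤ 7 and |y| = 1 ≥ 1. Reading y takes N from E back to E, so every xyⁱz is accepted.
With |Q| = 7, pigeonhole forces a state repeat no later than step 7; the substring read between the first and second visits to that state can be pumped.

1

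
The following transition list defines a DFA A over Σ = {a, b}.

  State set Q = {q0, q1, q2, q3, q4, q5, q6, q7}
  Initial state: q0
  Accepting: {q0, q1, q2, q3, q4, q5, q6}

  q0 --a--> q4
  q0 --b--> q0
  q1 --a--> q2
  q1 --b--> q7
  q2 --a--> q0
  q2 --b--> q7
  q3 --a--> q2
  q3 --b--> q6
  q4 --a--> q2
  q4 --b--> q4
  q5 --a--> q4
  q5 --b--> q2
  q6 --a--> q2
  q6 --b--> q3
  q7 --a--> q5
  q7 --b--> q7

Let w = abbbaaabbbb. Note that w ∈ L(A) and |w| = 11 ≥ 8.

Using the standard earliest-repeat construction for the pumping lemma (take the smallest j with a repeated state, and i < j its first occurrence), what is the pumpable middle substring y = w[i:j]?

State sequence: q0 -a-> q4 -b-> q4 -b-> q4 -b-> q4 -a-> q2 -a-> q0 -a-> q4 -b-> q4 -b-> q4 -b-> q4 -b-> q4
First repeat at step 2: q4 was already visited.

So i = 1, j = 2, giving x = w[0:1] = a, y = w[1:2] = b, z = w[2:11] = bbaaabbbb.
Check: |xy| = 2 ≤ 8 and |y| = 1 ≥ 1. Reading y takes A from q4 back to q4, so every xyⁱz is accepted.
The DFA has 8 states, so the proof of the pumping lemma guarantees a repeated state among the first 8+1 visited; the segment between the two visits is the pumpable y.

b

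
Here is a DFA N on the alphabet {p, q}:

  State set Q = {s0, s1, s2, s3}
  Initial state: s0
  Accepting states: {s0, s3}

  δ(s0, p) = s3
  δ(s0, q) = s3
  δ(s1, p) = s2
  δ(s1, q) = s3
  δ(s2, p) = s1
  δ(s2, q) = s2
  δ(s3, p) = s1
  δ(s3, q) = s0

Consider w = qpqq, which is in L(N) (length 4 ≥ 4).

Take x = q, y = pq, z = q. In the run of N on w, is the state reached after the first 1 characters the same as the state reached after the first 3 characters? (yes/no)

State sequence: s0 -q-> s3 -p-> s1 -q-> s3

After x (step 1): s3. After xy (step 3): s3.
They match, so y = pq drives N around a cycle from s3 back to itself; pumping y any number of times keeps N in s3 before reading z, and xyⁱz ∈ L(N) for every i ≥ 0.

yes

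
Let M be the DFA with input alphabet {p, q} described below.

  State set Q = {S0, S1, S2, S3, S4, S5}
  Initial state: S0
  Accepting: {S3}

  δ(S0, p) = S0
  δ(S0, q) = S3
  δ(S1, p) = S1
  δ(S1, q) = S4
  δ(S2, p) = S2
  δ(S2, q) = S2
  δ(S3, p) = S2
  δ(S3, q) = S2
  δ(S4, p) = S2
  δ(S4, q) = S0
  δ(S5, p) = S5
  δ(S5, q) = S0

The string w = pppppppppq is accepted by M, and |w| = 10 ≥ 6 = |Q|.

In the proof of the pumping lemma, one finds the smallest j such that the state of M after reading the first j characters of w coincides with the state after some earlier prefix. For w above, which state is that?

S0

State sequence: S0 -p-> S0 -p-> S0 -p-> S0 -p-> S0 -p-> S0 -p-> S0 -p-> S0 -p-> S0 -p-> S0 -q-> S3
First repeat at step 1: S0 was already visited.

The earliest repeat is at step j = 1: M is in S0, which it already visited at step i = 0.
With |Q| = 6, pigeonhole forces a state repeat no later than step 6; the substring read between the first and second visits to that state can be pumped.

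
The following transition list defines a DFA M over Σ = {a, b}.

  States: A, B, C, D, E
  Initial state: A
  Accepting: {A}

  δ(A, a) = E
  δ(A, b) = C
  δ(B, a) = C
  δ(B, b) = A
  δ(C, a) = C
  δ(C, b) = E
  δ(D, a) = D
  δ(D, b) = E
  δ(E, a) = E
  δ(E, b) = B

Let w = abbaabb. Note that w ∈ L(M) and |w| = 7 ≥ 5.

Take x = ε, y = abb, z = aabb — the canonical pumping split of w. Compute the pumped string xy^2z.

abbabbaabb

xy^2z = ε·abb·abb·aabb = abbabbaabb.
Reading y = abb takes M from A back to A, so after x·y·y the machine is still in A, and z then leads to the accepting state A. Hence abbabbaabb ∈ L(M).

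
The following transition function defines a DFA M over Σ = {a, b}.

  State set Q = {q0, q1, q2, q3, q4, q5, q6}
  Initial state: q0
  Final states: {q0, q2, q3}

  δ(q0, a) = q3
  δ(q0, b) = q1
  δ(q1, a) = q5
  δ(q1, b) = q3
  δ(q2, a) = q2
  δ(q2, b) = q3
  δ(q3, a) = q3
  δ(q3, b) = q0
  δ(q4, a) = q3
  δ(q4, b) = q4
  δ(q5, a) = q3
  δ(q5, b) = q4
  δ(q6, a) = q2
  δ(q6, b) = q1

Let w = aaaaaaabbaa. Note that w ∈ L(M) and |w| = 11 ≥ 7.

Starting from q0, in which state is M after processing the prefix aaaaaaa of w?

State sequence: q0 -a-> q3 -a-> q3 -a-> q3 -a-> q3 -a-> q3 -a-> q3 -a-> q3

After reading 7 characters, M is in state q3.

q3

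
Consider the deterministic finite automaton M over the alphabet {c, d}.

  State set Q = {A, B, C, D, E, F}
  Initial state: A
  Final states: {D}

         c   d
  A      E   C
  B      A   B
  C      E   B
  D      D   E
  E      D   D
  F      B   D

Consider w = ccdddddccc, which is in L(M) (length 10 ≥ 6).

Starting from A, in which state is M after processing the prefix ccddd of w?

E

State sequence: A -c-> E -c-> D -d-> E -d-> D -d-> E

After reading 5 characters, M is in state E.
(This kind of state-tracing is the core of the pumping-lemma construction: with 6 states, pigeonhole forces a repeat within the first 6 steps.)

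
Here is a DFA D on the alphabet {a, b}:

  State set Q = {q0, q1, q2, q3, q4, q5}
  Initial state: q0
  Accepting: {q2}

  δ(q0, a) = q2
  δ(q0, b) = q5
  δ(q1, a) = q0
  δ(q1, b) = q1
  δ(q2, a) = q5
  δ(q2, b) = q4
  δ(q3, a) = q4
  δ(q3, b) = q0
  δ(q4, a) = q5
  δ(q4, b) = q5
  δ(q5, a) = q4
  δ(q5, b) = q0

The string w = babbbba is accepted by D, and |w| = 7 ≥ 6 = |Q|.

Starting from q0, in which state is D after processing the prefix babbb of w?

State sequence: q0 -b-> q5 -a-> q4 -b-> q5 -b-> q0 -b-> q5

After reading 5 characters, D is in state q5.

q5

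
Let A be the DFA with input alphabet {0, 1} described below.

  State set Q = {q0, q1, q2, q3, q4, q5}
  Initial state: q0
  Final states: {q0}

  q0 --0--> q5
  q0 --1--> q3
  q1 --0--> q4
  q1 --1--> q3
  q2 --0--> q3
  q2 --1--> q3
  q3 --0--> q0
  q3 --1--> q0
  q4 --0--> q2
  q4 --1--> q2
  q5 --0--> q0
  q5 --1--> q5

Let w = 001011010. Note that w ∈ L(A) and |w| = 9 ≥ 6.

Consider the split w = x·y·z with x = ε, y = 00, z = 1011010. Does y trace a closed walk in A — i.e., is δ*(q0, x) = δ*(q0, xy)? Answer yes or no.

yes

Run of A on the first 2 characters of w = 0 0:
  step 0: q0  (start)
  step 1: q5  (read 0: q0→q5)
  step 2: q0  (read 0: q5→q0)

After x (step 0): q0. After xy (step 2): q0.
They match, so y = 00 drives A around a cycle from q0 back to itself; pumping y any number of times keeps A in q0 before reading z, and xyⁱz ∈ L(A) for every i ≥ 0.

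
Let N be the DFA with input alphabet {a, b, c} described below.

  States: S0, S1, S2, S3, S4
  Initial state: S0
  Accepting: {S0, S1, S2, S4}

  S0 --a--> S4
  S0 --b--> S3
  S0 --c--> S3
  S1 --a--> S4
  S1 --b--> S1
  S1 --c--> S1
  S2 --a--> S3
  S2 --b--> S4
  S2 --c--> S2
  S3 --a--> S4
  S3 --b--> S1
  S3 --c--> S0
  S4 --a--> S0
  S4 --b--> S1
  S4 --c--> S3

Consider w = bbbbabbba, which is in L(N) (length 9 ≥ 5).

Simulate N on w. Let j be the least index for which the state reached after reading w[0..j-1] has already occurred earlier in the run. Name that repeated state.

S1

Run of N on w = b b b b a b b b a:
  step 0: S0  (start)
  step 1: S3  (read b: S0→S3)
  step 2: S1  (read b: S3→S1)
  step 3: S1  (read b: S1→S1)   ← first repeat (S1 seen earlier)
  step 4: S1  (read b: S1→S1)
  step 5: S4  (read a: S1→S4)
  step 6: S1  (read b: S4→S1)
  step 7: S1  (read b: S1→S1)
  step 8: S1  (read b: S1→S1)
  step 9: S4  (read a: S1→S4)

The earliest repeat is at step j = 3: N is in S1, which it already visited at step i = 2.
The DFA has 5 states, so the proof of the pumping lemma guarantees a repeated state among the first 5+1 visited; the segment between the two visits is the pumpable y.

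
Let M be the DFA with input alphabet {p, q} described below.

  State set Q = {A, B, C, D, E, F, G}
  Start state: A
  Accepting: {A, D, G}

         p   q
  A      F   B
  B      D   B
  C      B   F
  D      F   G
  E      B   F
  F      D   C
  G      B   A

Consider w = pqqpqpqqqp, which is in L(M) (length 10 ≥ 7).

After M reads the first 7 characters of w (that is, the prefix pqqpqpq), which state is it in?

State sequence: A -p-> F -q-> C -q-> F -p-> D -q-> G -p-> B -q-> B

After reading 7 characters, M is in state B.

B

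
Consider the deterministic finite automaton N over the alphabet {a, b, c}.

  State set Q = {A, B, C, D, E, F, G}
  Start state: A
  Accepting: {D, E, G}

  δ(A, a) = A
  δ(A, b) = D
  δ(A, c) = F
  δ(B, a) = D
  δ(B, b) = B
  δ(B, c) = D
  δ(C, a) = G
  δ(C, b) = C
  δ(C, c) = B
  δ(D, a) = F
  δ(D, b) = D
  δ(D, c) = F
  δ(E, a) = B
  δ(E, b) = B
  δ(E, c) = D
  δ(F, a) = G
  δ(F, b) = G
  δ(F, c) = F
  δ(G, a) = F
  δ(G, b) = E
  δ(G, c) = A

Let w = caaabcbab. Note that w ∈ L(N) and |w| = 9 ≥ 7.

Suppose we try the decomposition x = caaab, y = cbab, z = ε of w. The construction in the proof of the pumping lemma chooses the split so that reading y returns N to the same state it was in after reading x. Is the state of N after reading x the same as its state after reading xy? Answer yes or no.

Run of N on the first 9 characters of w = c a a a b c b a b:
  step 0: A  (start)
  step 1: F  (read c: A→F)
  step 2: G  (read a: F→G)
  step 3: F  (read a: G→F)
  step 4: G  (read a: F→G)
  step 5: E  (read b: G→E)
  step 6: D  (read c: E→D)
  step 7: D  (read b: D→D)
  step 8: F  (read a: D→F)
  step 9: G  (read b: F→G)

After x (step 5): E. After xy (step 9): G.
They differ (E ≠ G), so y is not a cycle from the state after x; this split is not the one the pumping-lemma construction produces, and pumping y need not keep the string in L(N).

no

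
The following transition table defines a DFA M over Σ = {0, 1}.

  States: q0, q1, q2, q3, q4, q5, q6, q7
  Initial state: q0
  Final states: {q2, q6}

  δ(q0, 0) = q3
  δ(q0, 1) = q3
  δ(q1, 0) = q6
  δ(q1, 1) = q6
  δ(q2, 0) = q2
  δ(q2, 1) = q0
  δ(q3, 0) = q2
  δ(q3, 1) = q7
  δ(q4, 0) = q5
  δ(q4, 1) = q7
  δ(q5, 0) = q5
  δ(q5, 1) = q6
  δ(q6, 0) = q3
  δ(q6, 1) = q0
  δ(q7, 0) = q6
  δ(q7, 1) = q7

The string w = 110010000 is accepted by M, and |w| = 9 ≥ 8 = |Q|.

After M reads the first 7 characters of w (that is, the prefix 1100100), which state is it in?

q3

State sequence: q0 -1-> q3 -1-> q7 -0-> q6 -0-> q3 -1-> q7 -0-> q6 -0-> q3

After reading 7 characters, M is in state q3.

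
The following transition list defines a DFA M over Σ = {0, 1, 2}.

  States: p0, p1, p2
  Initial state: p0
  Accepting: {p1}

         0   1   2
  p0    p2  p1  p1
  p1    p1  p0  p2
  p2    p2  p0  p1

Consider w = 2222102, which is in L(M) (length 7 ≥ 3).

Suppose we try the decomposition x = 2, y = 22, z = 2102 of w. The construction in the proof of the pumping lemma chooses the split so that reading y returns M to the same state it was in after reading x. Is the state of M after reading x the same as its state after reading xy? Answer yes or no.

yes

Run of M on the first 3 characters of w = 2 2 2:
  step 0: p0  (start)
  step 1: p1  (read 2: p0→p1)
  step 2: p2  (read 2: p1→p2)
  step 3: p1  (read 2: p2→p1)

After x (step 1): p1. After xy (step 3): p1.
They match, so y = 22 drives M around a cycle from p1 back to itself; pumping y any number of times keeps M in p1 before reading z, and xyⁱz ∈ L(M) for every i ≥ 0.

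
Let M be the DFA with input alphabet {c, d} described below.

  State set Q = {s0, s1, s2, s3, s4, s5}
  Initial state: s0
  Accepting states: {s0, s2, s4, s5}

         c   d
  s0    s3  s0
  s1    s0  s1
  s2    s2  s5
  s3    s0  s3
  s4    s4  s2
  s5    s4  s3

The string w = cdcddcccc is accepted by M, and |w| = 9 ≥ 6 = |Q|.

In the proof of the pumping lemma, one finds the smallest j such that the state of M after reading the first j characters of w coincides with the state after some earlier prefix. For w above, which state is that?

Run of M on w = c d c d d c c c c:
  step 0: s0  (start)
  step 1: s3  (read c: s0→s3)
  step 2: s3  (read d: s3→s3)   ← first repeat (s3 seen earlier)
  step 3: s0  (read c: s3→s0)
  step 4: s0  (read d: s0→s0)
  step 5: s0  (read d: s0→s0)
  step 6: s3  (read c: s0→s3)
  step 7: s0  (read c: s3→s0)
  step 8: s3  (read c: s0→s3)
  step 9: s0  (read c: s3→s0)

The earliest repeat is at step j = 2: M is in s3, which it already visited at step i = 1.
Since M has 6 states, any run of length ≥ 6 visits 6+1 states, so by pigeonhole some state repeats within the first 6 steps — that repeat gives the pumpable loop.

s3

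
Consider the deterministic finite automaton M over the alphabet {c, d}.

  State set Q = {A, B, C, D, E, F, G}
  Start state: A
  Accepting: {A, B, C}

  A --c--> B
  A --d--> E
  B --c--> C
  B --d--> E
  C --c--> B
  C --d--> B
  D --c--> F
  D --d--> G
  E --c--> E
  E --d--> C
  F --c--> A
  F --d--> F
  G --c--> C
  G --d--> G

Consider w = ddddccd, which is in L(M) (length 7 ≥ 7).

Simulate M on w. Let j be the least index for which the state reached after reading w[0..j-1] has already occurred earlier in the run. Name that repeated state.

E

State sequence: A -d-> E -d-> C -d-> B -d-> E -c-> E -c-> E -d-> C
First repeat at step 4: E was already visited.

The earliest repeat is at step j = 4: M is in E, which it already visited at step i = 1.
With |Q| = 7, pigeonhole forces a state repeat no later than step 7; the substring read between the first and second visits to that state can be pumped.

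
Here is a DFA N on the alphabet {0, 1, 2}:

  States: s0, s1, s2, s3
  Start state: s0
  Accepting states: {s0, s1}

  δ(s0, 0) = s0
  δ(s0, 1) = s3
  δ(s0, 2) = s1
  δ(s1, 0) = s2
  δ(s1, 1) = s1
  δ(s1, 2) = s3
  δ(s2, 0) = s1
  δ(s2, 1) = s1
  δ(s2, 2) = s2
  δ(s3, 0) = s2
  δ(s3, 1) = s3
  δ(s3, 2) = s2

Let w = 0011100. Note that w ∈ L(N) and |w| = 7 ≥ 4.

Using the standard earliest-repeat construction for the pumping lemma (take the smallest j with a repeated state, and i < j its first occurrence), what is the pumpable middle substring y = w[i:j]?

0

Run of N on w = 0 0 1 1 1 0 0:
  step 0: s0  (start)
  step 1: s0  (read 0: s0→s0)   ← first repeat (s0 seen earlier)
  step 2: s0  (read 0: s0→s0)
  step 3: s3  (read 1: s0→s3)
  step 4: s3  (read 1: s3→s3)
  step 5: s3  (read 1: s3→s3)
  step 6: s2  (read 0: s3→s2)
  step 7: s1  (read 0: s2→s1)

So i = 0, j = 1, giving x = w[0:0] = ε, y = w[0:1] = 0, z = w[1:7] = 011100.
Check: |xy| = 1 ≤ 4 and |y| = 1 ≥ 1. Reading y takes N from s0 back to s0, so every xyⁱz is accepted.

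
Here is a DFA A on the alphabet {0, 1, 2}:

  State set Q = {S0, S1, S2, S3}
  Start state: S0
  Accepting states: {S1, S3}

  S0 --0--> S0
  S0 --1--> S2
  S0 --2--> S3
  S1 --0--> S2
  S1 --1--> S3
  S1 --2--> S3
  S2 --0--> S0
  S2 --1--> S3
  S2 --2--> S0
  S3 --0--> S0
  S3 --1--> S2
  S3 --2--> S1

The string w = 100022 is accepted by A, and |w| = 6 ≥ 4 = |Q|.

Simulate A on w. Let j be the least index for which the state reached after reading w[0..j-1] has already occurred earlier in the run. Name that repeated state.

Run of A on w = 1 0 0 0 2 2:
  step 0: S0  (start)
  step 1: S2  (read 1: S0→S2)
  step 2: S0  (read 0: S2→S0)   ← first repeat (S0 seen earlier)
  step 3: S0  (read 0: S0→S0)
  step 4: S0  (read 0: S0→S0)
  step 5: S3  (read 2: S0→S3)
  step 6: S1  (read 2: S3→S1)

The earliest repeat is at step j = 2: A is in S0, which it already visited at step i = 0.
Since A has 4 states, any run of length ≥ 4 visits 4+1 states, so by pigeonhole some state repeats within the first 4 steps — that repeat gives the pumpable loop.

S0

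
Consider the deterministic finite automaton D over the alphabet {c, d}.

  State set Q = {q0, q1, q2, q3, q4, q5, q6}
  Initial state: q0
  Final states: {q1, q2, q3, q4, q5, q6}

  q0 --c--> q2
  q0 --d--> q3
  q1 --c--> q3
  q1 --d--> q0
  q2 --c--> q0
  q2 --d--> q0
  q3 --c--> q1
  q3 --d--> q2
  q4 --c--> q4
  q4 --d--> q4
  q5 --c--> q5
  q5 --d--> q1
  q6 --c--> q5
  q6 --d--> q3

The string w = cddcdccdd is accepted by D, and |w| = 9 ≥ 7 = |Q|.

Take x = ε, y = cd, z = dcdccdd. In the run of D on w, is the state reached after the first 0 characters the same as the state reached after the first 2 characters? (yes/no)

yes

State sequence: q0 -c-> q2 -d-> q0

After x (step 0): q0. After xy (step 2): q0.
They match, so y = cd drives D around a cycle from q0 back to itself; pumping y any number of times keeps D in q0 before reading z, and xyⁱz ∈ L(D) for every i ≥ 0.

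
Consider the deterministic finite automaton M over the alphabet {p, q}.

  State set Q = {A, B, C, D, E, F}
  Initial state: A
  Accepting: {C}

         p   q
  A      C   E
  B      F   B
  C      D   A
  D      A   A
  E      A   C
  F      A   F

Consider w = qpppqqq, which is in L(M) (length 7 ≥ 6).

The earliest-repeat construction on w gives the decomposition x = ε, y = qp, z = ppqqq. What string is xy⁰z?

ppqqq

xy⁰z = xz = ε·ppqqq = ppqqq.
Reading y = qp takes M from A back to A, so after x the machine is still in A, and z then leads to the accepting state C. Hence ppqqq ∈ L(M).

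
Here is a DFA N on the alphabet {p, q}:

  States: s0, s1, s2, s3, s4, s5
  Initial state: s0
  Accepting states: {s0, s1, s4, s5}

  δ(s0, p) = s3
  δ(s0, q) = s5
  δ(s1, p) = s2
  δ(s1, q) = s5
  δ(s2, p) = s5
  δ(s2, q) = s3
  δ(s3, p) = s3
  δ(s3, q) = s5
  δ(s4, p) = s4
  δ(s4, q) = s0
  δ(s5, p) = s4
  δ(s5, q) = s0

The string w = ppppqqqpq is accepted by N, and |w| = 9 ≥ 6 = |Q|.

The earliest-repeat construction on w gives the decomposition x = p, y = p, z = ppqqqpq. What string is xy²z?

xy^2z = p·p·p·ppqqqpq = pppppqqqpq.
Reading y = p takes N from s3 back to s3, so after x·y·y the machine is still in s3, and z then leads to the accepting state s0. Hence pppppqqqpq ∈ L(N).

pppppqqqpq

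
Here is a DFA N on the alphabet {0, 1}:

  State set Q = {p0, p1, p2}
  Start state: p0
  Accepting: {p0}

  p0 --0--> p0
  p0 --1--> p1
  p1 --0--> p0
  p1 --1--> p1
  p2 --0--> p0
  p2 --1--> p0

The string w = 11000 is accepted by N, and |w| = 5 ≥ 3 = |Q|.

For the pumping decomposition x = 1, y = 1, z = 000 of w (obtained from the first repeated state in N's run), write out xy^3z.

1111000

xy^3z = 1·1·1·1·000 = 1111000.
Reading y = 1 takes N from p1 back to p1, so after x·y·y·y the machine is still in p1, and z then leads to the accepting state p0. Hence 1111000 ∈ L(N).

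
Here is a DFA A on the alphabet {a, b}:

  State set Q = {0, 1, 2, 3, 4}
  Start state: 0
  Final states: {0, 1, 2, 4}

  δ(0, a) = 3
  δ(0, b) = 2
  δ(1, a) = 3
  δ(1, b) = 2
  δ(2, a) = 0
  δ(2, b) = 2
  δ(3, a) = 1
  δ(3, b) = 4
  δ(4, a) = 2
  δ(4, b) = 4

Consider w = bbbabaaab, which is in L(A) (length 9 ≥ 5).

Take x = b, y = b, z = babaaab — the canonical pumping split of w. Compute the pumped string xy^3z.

xy^3z = b·b·b·b·babaaab = bbbbbabaaab.
Reading y = b takes A from 2 back to 2, so after x·y·y·y the machine is still in 2, and z then leads to the accepting state 2. Hence bbbbbabaaab ∈ L(A).

bbbbbabaaab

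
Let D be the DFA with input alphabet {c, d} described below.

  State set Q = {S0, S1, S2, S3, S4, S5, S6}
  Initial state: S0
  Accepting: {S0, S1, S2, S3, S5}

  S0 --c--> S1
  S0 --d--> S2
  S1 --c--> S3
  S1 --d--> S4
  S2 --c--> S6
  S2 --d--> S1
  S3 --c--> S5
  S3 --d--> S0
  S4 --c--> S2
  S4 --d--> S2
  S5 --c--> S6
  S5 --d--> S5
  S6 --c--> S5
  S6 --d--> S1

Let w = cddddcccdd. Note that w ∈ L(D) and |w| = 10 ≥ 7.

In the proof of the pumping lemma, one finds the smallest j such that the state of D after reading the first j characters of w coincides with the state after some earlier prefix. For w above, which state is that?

State sequence: S0 -c-> S1 -d-> S4 -d-> S2 -d-> S1 -d-> S4 -c-> S2 -c-> S6 -c-> S5 -d-> S5 -d-> S5
First repeat at step 4: S1 was already visited.

The earliest repeat is at step j = 4: D is in S1, which it already visited at step i = 1.

S1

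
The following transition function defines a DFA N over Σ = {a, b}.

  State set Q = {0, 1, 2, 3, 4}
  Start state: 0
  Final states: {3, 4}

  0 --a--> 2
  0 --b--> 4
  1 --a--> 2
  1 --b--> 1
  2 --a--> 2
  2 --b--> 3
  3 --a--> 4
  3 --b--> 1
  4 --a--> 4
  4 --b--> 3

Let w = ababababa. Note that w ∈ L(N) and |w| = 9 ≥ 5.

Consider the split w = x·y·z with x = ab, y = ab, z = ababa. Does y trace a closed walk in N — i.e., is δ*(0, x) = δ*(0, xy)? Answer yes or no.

State sequence: 0 -a-> 2 -b-> 3 -a-> 4 -b-> 3

After x (step 2): 3. After xy (step 4): 3.
They match, so y = ab drives N around a cycle from 3 back to itself; pumping y any number of times keeps N in 3 before reading z, and xyⁱz ∈ L(N) for every i ≥ 0.

yes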